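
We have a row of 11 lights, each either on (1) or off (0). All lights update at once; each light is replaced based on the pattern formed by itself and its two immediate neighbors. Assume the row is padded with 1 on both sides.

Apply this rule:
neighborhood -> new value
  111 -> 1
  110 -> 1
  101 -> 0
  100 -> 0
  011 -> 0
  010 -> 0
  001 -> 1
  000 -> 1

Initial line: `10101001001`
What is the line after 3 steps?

10000010010
10111100100
10011101001

10011101001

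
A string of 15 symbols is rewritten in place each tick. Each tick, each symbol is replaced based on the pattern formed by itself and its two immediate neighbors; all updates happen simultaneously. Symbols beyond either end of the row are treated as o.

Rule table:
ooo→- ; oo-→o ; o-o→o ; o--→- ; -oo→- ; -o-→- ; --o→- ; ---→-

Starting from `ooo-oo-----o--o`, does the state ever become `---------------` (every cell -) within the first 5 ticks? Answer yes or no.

yes

--oo-o---------
---oo----------
----o----------
---------------
all cells are - at tick 4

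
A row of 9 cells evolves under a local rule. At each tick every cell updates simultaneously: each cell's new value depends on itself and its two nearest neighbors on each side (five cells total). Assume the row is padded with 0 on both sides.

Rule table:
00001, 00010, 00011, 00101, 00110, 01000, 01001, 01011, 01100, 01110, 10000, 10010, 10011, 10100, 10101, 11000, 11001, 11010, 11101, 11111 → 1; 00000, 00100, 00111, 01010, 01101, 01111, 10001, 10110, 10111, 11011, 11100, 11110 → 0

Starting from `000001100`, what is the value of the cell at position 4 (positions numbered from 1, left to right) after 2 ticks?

000111111
011001100
position 4 holds 0

0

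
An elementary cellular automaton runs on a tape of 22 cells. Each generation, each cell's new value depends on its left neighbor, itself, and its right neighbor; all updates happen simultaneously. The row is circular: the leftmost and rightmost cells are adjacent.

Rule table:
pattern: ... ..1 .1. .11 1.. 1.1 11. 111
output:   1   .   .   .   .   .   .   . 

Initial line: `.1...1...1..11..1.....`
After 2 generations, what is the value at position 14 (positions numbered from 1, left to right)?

...1...1..........1111
.1...1...11111111.....
position 14 holds 1

1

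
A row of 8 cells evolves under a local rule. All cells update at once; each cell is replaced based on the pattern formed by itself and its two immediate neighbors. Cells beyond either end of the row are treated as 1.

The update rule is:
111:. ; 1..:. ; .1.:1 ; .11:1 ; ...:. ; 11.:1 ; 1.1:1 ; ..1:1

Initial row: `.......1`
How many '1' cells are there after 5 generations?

4

generation 1: ......11
generation 2: .....11.
generation 3: ....1111
generation 4: ...11...
generation 5: ..111..1
count of 1: 4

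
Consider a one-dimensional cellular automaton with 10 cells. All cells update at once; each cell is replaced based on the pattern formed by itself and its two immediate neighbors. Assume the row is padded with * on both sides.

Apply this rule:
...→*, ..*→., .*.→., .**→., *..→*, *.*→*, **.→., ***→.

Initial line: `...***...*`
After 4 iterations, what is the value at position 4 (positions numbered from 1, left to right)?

*

**....**..
..***...*.
*....**..*
.***...*..
position 4 holds *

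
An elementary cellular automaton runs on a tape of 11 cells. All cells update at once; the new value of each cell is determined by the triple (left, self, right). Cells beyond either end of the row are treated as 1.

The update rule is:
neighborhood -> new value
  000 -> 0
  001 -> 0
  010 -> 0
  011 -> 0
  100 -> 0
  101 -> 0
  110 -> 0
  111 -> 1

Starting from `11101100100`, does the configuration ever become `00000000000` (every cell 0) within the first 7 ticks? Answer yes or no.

tick 1: 11000000000
tick 2: 10000000000
tick 3: 00000000000
all cells are 0 at tick 3

yes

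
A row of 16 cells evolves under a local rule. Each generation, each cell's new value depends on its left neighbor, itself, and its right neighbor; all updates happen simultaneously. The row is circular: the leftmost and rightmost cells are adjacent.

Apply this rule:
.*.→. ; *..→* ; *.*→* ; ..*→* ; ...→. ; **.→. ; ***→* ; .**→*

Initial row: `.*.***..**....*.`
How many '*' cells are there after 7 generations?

11

*.***.***.*..*.*
.***.***.*.**.**
***.***.*.**.**.
**.***.*.**.**.*
*.***.*.**.**.**
.***.*.**.**.***
***.*.**.**.***.
count of *: 11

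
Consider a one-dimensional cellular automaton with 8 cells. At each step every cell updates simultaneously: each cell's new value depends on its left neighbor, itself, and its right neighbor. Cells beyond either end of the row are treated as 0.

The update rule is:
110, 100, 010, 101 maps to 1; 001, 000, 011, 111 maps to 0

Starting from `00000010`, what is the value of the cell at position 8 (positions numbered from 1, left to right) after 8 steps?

1

00000011
00000001
00000001  (fixed point — unchanged through step 8)
position 8 holds 1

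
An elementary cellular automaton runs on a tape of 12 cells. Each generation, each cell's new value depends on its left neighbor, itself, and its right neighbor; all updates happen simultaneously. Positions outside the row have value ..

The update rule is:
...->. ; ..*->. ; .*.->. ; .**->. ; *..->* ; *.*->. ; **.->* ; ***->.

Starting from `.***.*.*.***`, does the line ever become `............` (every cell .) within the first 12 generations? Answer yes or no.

generation 1: ...*.......*
generation 2: ....*.......
generation 3: .....*......
generation 4: ......*.....
generation 5: .......*....
generation 6: ........*...
generation 7: .........*..
generation 8: ..........*.
generation 9: ...........*
generation 10: ............
all cells are . at generation 10

yes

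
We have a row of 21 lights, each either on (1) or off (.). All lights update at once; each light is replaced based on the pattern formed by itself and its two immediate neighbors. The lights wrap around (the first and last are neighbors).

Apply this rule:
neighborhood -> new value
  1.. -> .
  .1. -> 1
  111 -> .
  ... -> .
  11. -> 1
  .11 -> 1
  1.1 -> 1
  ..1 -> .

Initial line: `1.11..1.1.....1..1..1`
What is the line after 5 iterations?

...1..111.....1..1..1

1111..111.....1..1..1
...1..1.1.....1..1..1
...1..111.....1..1..1
...1..1.1.....1..1..1  (repeats iteration 2; period 2)
iteration 5: ...1..111.....1..1..1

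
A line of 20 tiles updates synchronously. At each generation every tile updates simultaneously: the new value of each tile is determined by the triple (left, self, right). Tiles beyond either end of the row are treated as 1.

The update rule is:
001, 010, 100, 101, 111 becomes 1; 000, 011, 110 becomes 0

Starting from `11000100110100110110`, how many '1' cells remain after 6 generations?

10101111001111001001
01110110110110111110
10101001001001011101
01111111111111101010
10111111111111011111
01011111111110101111
count of 1: 16

16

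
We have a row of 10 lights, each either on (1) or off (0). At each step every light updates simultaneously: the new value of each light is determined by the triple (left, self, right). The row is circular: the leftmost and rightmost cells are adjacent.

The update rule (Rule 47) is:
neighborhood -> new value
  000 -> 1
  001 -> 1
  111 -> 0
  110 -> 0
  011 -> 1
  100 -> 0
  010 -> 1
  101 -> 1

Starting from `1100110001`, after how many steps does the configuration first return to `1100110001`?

step 1: 0001100111
step 2: 0111001100
step 3: 1100011001
step 4: 0001110011
step 5: 0111000110
step 6: 1100011100
step 7: 1001110001
step 8: 0011000111
step 9: 0110011100
step 10: 1100110001

10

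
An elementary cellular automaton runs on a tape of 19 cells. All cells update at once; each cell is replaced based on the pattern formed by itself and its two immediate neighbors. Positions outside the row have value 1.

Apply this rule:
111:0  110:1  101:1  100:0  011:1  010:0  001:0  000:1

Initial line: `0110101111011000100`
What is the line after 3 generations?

1111011001111010000
0001111001001100110
0101001000001100111

0101001000001100111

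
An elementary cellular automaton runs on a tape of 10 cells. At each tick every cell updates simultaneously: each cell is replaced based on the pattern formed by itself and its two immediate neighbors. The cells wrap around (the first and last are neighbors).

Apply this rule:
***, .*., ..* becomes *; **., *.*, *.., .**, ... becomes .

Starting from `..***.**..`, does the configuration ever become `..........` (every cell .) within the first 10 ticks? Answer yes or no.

tick 1: .*.*......
tick 2: **.*......
tick 3: ...*.....*
tick 4: ..**....**
tick 5: .*.....*..
tick 6: **....**..
tick 7: .....*...*
tick 8: ....**..**
tick 9: ...*...*..
tick 10: ..**..**..
tick 10 is ..**..**.., still not uniform .

no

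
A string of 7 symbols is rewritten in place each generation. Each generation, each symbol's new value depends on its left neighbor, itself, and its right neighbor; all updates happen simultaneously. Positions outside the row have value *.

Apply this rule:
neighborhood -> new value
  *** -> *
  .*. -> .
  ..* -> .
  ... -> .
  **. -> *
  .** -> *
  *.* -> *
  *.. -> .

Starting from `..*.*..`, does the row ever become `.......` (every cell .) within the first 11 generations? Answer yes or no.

...*...
.......
all cells are . at generation 2

yes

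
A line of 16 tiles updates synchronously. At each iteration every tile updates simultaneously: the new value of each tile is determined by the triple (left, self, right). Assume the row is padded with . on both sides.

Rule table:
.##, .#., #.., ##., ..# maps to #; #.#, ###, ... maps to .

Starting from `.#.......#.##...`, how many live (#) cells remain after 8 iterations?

###.....##.###..
#.##...###.#.##.
#.###.##.#.#.###
#.#.#.##.#.#.#.#
#.#.#.##.#.#.#.#  (fixed point — unchanged through iteration 8)
count of #: 9

9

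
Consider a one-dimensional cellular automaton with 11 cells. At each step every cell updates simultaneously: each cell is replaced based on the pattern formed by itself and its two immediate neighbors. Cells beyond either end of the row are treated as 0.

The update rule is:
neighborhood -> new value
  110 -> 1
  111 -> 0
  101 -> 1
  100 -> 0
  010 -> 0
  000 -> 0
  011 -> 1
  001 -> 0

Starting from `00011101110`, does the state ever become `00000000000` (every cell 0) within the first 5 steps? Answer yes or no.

step 1: 00010111010
step 2: 00001101100
step 3: 00001111100
step 4: 00001000100
step 5: 00000000000
all cells are 0 at step 5

yes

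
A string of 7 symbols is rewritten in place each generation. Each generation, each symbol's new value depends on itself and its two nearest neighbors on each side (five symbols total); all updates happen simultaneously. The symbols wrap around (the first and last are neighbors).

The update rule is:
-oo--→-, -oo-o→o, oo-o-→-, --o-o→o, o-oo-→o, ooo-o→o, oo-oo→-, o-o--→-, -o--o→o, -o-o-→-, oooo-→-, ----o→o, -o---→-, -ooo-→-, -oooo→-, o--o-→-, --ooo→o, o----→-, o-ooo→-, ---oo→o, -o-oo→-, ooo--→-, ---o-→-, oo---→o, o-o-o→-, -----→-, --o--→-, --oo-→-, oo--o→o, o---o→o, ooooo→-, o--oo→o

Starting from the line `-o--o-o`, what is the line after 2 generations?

o-o----

--o-o--
o-o----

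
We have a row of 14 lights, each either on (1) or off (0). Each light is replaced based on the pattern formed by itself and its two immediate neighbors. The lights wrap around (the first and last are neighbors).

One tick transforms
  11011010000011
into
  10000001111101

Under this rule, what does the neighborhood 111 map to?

At position 0 the neighborhood is 111; the next row has 1 there.

1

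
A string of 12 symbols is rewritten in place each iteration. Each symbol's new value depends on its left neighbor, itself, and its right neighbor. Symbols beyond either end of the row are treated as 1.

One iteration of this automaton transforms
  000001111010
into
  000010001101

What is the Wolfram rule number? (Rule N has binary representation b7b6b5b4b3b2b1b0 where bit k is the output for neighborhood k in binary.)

position 6: 111 → 0  (bit 7 = 0)
position 8: 110 → 1  (bit 6 = 1)
position 9: 101 → 1  (bit 5 = 1)
position 0: 100 → 0  (bit 4 = 0)
position 5: 011 → 0  (bit 3 = 0)
position 10: 010 → 0  (bit 2 = 0)
position 4: 001 → 1  (bit 1 = 1)
position 1: 000 → 0  (bit 0 = 0)
bits b7..b0 = 01100010 = 98

98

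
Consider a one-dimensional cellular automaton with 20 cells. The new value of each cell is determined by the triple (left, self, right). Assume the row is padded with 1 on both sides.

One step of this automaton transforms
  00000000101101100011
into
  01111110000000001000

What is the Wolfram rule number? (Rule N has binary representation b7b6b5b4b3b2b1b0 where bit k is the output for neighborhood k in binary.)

1

position 19: 111 → 0  (bit 7 = 0)
position 11: 110 → 0  (bit 6 = 0)
position 9: 101 → 0  (bit 5 = 0)
position 0: 100 → 0  (bit 4 = 0)
position 10: 011 → 0  (bit 3 = 0)
position 8: 010 → 0  (bit 2 = 0)
position 7: 001 → 0  (bit 1 = 0)
position 1: 000 → 1  (bit 0 = 1)
bits b7..b0 = 00000001 = 1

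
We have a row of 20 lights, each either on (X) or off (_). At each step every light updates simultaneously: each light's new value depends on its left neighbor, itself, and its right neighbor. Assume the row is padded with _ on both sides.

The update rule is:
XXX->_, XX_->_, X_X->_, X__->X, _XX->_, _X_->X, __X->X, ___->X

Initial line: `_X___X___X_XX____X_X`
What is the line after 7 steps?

XXXXXXXXXX___XXXXX_X
__________XXX______X
XXXXXXXXXX___XXXXXXX
__________XXX_______
XXXXXXXXXX___XXXXXXX  (repeats step 3; period 2)
step 7: XXXXXXXXXX___XXXXXXX

XXXXXXXXXX___XXXXXXX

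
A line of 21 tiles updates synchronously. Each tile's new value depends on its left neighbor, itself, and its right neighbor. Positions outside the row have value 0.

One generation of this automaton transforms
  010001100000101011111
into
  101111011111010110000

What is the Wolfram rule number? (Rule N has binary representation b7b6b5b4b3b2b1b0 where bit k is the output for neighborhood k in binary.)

position 17: 111 → 0  (bit 7 = 0)
position 6: 110 → 0  (bit 6 = 0)
position 13: 101 → 1  (bit 5 = 1)
position 2: 100 → 1  (bit 4 = 1)
position 5: 011 → 1  (bit 3 = 1)
position 1: 010 → 0  (bit 2 = 0)
position 0: 001 → 1  (bit 1 = 1)
position 3: 000 → 1  (bit 0 = 1)
bits b7..b0 = 00111011 = 59

59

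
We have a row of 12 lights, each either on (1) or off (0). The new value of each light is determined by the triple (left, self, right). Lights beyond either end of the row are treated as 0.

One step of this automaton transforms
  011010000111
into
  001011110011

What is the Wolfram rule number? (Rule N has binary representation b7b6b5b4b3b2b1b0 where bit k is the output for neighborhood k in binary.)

213

position 10: 111 → 1  (bit 7 = 1)
position 2: 110 → 1  (bit 6 = 1)
position 3: 101 → 0  (bit 5 = 0)
position 5: 100 → 1  (bit 4 = 1)
position 1: 011 → 0  (bit 3 = 0)
position 4: 010 → 1  (bit 2 = 1)
position 0: 001 → 0  (bit 1 = 0)
position 6: 000 → 1  (bit 0 = 1)
bits b7..b0 = 11010101 = 213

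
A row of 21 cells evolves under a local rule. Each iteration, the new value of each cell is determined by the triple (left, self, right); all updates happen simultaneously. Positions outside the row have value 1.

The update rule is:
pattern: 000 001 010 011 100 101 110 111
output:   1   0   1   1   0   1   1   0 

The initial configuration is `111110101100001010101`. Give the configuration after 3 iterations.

000011111101101111111
011010000111111000000
111110110100001011110

111110110100001011110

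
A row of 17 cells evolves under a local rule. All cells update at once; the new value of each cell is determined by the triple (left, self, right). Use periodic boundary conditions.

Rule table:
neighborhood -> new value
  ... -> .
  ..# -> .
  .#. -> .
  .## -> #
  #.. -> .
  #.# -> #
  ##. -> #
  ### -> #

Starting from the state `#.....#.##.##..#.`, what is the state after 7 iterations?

.......######...#
.......######....
.......######....  (fixed point — unchanged through iteration 7)

.......######....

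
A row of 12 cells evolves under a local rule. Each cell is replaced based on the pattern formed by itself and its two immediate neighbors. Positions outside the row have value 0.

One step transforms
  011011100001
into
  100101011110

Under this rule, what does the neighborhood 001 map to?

1

At position 0 the neighborhood is 001; the next row has 1 there.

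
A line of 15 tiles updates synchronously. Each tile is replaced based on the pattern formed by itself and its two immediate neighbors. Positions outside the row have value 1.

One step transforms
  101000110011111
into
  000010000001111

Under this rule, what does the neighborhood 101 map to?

At position 1 the neighborhood is 101; the next row has 0 there.

0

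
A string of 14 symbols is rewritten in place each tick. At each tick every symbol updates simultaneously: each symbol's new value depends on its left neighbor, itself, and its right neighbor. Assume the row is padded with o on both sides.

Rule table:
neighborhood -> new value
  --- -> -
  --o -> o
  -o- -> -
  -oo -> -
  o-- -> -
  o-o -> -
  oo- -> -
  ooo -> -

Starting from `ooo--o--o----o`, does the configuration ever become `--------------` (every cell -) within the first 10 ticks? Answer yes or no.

no

----o--o----o-
---o--o----o--
--o--o----o--o
-o--o----o--o-
---o----o--o--
--o----o--o--o
-o----o--o--o-
-----o--o--o--
----o--o--o--o
---o--o--o--o-
tick 10 is ---o--o--o--o-, still not uniform -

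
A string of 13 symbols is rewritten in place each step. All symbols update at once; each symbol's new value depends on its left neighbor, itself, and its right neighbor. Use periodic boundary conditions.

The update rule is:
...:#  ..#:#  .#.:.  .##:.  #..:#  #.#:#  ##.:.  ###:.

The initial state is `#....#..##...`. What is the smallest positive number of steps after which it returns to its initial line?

2

.####.##..###
#....#..##...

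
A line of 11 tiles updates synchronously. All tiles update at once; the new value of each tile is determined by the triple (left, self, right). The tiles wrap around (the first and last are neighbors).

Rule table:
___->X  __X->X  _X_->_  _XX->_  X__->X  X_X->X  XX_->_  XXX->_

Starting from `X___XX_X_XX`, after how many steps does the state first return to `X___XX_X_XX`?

_XXX__X_X__
X___XX_X_XX

2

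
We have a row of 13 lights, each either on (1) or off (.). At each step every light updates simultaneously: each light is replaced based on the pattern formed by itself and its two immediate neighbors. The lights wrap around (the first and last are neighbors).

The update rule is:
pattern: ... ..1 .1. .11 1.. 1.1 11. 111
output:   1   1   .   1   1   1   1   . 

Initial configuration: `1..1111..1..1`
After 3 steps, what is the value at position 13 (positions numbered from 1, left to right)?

1

1111..111.111
...1111.111..
1111..111.111
position 13 holds 1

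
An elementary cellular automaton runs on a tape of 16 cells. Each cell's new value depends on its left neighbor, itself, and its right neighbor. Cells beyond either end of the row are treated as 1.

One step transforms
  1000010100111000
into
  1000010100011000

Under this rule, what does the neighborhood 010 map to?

1

At position 5 the neighborhood is 010; the next row has 1 there.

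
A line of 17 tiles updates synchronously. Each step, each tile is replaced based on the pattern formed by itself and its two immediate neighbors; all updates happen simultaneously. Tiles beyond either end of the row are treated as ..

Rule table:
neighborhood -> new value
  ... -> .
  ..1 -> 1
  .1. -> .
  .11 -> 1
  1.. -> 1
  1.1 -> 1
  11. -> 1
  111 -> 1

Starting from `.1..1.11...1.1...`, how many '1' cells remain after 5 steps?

15

1.11.1111.1.1.1..
.111111111.1.1.1.
11111111111.1.1.1
111111111111.1.1.
1111111111111.1.1
count of 1: 15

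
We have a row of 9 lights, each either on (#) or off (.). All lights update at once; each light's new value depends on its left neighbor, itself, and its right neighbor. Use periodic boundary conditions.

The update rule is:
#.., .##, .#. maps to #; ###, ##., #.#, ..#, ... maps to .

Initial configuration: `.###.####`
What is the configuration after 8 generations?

.#.#.#.##

.#...#...
.##..##..
.#.#.#.#.
.#.#.#.##
.#.#.#.#.  (repeats generation 3; period 2)
generation 8: .#.#.#.##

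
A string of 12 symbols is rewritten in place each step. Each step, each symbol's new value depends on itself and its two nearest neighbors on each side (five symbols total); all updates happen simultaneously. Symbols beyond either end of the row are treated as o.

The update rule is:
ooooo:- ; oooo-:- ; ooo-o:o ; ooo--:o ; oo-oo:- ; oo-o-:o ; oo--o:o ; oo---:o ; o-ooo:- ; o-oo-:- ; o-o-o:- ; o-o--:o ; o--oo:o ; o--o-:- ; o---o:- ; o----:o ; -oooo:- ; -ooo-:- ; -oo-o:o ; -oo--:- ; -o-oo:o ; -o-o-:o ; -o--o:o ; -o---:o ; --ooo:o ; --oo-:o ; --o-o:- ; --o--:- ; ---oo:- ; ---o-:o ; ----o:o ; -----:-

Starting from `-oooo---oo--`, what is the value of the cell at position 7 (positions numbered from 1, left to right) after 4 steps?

----oo--o-oo
ooo-o-o--o--
--oo-ooo--oo
oooo---oooo-
position 7 holds -

-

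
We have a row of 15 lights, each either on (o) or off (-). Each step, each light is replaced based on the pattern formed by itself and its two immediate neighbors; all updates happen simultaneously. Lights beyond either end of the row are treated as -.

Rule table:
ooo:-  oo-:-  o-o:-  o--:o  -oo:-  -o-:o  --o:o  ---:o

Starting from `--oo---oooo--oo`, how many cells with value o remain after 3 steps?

7

step 1: oo--ooo----oo--
step 2: --oo---oooo--oo  (repeats step 0; period 2)
step 3: oo--ooo----oo--
count of o: 7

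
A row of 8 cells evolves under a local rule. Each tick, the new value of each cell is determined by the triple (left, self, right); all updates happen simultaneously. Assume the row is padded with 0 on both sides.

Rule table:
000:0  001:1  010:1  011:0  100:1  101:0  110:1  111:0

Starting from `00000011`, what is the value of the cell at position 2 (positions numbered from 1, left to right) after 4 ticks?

tick 1: 00000101
tick 2: 00001101
tick 3: 00010101
tick 4: 00110101
position 2 holds 0

0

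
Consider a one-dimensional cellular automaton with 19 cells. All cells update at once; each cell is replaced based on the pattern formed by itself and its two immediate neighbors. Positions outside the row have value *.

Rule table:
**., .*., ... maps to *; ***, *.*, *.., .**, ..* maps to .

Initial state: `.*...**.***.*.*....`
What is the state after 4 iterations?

.*.*..*...*.*.*.**.
.*.*..*.*.*.*.*..*.
.*.*..*.*.*.*.*..*.  (fixed point — unchanged through iteration 4)

.*.*..*.*.*.*.*..*.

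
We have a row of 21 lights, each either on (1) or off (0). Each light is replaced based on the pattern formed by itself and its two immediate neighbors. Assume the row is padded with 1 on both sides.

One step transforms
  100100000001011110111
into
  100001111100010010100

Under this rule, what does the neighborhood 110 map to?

At position 0 the neighborhood is 110; the next row has 1 there.

1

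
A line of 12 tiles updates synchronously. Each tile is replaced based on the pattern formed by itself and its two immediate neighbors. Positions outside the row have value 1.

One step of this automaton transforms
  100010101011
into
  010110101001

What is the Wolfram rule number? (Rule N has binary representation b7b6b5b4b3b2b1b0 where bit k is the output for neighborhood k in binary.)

150

position 11: 111 → 1  (bit 7 = 1)
position 0: 110 → 0  (bit 6 = 0)
position 5: 101 → 0  (bit 5 = 0)
position 1: 100 → 1  (bit 4 = 1)
position 10: 011 → 0  (bit 3 = 0)
position 4: 010 → 1  (bit 2 = 1)
position 3: 001 → 1  (bit 1 = 1)
position 2: 000 → 0  (bit 0 = 0)
bits b7..b0 = 10010110 = 150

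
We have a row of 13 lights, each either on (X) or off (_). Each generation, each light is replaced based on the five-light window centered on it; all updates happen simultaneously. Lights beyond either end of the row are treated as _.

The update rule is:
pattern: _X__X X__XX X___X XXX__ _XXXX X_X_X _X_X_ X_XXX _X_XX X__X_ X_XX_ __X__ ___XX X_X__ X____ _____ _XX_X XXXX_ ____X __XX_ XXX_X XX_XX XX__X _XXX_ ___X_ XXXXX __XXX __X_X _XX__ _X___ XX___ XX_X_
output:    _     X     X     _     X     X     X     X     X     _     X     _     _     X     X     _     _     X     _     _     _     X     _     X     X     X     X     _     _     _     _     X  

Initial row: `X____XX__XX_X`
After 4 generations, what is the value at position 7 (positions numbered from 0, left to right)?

_

__X_____X__XX
_X__X__X__X__
X___________X
__X________X_
position 7 holds _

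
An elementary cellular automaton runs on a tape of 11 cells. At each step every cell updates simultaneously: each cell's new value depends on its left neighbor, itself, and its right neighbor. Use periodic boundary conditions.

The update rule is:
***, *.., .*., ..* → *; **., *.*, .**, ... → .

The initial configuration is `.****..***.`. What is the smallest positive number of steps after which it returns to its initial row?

31

*.**.**.*.*
........*..
.......***.
......*.*.*
*....**.*.*
.*..*...*..
******.***.
.****...*..
*.**.*.***.
*....*..*..
**..*******
*.**.******
......*****
*....*.***.
**..**..*..
..**..*****
**..**.***.
..**....*..
.*..*..***.
*******.*.*
******..*..
.****.*****
..**...***.
.*..*.*.*.*
.****.*.*.*
..**..*.*.*
**..***.*.*
*.**.*..*..
*....******
.*..*.*****
.****..***.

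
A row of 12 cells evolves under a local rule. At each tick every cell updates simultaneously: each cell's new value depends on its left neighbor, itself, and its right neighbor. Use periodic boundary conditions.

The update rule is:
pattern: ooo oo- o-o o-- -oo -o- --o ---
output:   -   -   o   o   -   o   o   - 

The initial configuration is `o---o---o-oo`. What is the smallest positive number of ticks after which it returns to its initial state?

12

tick 1: -o-ooo-ooo--
tick 2: ooo---o---o-
tick 3: ---o-ooo-ooo
tick 4: o-ooo---o---
tick 5: oo---o-ooo-o
tick 6: --o-ooo---o-
tick 7: -ooo---o-ooo
tick 8: o---o-ooo---
tick 9: oo-ooo---o-o
tick 10: --o---o-ooo-
tick 11: -ooo-ooo---o
tick 12: o---o---o-oo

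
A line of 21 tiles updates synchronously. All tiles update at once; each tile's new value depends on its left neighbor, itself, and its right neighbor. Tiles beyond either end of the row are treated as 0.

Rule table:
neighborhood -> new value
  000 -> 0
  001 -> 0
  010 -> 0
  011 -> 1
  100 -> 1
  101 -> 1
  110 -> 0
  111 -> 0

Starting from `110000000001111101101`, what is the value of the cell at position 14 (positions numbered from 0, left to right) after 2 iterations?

0

iteration 1: 101000000001000011010
iteration 2: 010100000000100010101
position 14 holds 0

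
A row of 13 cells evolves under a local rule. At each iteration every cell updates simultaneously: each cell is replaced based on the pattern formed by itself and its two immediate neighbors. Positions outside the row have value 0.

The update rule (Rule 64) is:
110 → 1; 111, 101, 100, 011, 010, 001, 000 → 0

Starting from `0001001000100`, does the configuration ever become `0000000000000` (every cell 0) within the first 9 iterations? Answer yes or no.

yes

0000000000000
all cells are 0 at iteration 1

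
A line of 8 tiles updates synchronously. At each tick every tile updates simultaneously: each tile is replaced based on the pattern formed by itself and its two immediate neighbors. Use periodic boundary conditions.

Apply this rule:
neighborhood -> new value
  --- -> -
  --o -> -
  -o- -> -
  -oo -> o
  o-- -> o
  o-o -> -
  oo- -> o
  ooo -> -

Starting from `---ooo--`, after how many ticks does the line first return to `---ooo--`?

tick 1: ---o-oo-
tick 2: -----ooo
tick 3: o----o-o
tick 4: oo-----o
tick 5: -oo----o
tick 6: -ooo----
tick 7: -o-oo---
tick 8: ---ooo--

8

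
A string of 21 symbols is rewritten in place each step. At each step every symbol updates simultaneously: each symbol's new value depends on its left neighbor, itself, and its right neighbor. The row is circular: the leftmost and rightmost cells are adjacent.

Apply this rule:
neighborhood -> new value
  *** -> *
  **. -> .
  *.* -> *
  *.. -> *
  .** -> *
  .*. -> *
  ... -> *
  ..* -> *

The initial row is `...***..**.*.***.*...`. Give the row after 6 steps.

step 1: *****.***.*****.*****
step 2: ****.***.*****.******
step 3: ***.***.*****.*******
step 4: **.***.*****.********
step 5: *.***.*****.*********
step 6: .***.*****.**********

.***.*****.**********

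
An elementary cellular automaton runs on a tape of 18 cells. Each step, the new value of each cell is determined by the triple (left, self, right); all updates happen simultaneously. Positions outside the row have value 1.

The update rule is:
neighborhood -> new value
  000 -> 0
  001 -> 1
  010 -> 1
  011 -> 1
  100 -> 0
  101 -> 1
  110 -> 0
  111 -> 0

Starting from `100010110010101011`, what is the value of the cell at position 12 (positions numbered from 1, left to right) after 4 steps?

step 1: 000111100111111110
step 2: 001100001100000001
step 3: 011000011000000011
step 4: 110000110000000110
position 12 holds 0

0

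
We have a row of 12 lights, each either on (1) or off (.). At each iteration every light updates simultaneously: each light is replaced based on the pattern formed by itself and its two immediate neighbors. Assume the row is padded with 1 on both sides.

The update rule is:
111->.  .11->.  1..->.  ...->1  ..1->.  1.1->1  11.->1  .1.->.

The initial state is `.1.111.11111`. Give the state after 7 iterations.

1.1.11111...

1.1..11.....
11....1.111.
.1.11..1..11
1.1.1.......
11.1..11111.
.11.......11
1.1.11111...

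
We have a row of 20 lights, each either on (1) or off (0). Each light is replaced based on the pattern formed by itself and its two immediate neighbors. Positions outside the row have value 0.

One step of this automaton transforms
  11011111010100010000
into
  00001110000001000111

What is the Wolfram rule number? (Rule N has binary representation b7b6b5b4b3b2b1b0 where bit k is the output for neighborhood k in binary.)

position 4: 111 → 1  (bit 7 = 1)
position 1: 110 → 0  (bit 6 = 0)
position 2: 101 → 0  (bit 5 = 0)
position 12: 100 → 0  (bit 4 = 0)
position 0: 011 → 0  (bit 3 = 0)
position 9: 010 → 0  (bit 2 = 0)
position 14: 001 → 0  (bit 1 = 0)
position 13: 000 → 1  (bit 0 = 1)
bits b7..b0 = 10000001 = 129

129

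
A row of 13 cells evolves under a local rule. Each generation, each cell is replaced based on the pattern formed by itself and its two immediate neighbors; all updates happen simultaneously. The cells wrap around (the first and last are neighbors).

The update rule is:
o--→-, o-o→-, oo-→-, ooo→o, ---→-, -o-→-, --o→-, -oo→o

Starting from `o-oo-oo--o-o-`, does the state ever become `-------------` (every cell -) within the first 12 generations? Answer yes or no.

yes

generation 1: --o--o-------
generation 2: -------------
all cells are - at generation 2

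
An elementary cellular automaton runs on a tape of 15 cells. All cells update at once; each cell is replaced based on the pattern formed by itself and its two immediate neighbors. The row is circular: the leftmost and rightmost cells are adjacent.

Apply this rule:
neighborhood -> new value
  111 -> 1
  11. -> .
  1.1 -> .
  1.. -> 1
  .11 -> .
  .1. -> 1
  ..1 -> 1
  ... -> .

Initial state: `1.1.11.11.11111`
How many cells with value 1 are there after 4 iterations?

5

..1........1111
1111......1.11.
.11.1....11....
1...11..1..1...
count of 1: 5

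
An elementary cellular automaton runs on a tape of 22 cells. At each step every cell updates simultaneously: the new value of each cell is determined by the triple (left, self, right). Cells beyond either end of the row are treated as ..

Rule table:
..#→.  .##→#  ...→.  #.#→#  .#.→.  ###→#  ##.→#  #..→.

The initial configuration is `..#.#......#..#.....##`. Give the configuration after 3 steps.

...#................##
....................##
....................##

....................##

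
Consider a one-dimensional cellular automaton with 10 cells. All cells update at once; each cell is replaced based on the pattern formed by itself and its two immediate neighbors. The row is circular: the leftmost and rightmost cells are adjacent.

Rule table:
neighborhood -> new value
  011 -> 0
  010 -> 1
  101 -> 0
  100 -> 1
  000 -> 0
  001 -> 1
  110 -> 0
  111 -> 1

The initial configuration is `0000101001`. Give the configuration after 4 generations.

0011111011

1001101111
0110000111
0001001010
0011111011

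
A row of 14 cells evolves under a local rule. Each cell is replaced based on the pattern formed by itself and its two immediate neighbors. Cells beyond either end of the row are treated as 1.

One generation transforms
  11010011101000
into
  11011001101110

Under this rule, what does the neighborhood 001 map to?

At position 5 the neighborhood is 001; the next row has 0 there.

0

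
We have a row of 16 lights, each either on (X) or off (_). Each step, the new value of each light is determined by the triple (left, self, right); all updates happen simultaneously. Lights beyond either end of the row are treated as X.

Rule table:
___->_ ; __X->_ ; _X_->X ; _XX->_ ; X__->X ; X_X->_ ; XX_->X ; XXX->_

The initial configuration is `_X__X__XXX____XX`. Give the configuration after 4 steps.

_XX_XX___XX_____
__X__XX___XX____
X_XX__XX___XX___
X__XX__XX___XX__

X__XX__XX___XX__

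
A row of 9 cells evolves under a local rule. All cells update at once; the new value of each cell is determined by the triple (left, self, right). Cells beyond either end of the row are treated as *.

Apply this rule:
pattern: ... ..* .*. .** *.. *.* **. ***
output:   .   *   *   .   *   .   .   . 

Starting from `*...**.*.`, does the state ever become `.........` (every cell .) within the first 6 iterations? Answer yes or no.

no

.*.*...*.
.*.**.**.
.*.......
.**.....*
...*...*.
*.***.**.
iteration 6 is *.***.**., still not uniform .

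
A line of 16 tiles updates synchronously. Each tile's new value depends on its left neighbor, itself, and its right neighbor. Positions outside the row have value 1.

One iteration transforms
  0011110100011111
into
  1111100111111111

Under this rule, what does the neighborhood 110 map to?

At position 5 the neighborhood is 110; the next row has 0 there.

0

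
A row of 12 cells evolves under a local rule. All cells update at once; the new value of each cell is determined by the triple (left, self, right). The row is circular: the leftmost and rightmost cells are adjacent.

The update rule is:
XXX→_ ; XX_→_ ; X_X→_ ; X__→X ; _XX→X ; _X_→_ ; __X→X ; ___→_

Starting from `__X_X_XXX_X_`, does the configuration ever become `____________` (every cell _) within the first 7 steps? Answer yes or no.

_X____X____X
__X__X_X__X_
_X_XX___XX_X
___X_X_XX___
__X____X_X__
_X_X__X___X_
X___XX_X_X_X
step 7 is X___XX_X_X_X, still not uniform _

no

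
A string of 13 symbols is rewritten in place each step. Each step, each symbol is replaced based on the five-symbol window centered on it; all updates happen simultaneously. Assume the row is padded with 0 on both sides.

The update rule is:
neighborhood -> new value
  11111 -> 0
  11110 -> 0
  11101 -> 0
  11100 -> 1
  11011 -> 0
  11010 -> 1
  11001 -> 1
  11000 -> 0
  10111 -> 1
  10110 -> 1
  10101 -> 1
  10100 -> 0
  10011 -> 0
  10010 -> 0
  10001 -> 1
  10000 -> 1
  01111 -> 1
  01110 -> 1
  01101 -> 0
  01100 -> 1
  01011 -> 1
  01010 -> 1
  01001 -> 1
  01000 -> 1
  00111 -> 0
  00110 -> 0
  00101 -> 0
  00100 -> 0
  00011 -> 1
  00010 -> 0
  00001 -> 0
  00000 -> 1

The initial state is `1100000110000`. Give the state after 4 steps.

0011101011000

step 1: 0101101010111
step 2: 0011011111111
step 3: 0100011000001
step 4: 0011101011000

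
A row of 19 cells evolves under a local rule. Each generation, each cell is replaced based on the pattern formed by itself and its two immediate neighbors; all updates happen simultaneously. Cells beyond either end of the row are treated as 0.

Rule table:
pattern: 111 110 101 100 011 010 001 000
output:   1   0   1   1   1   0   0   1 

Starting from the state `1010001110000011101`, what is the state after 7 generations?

0101111011010101010

0101101101111011010
0011011011110110101
1010110111101101010
0101101111011010101
0011011110110101010
1010111101101010101
0101111011010101010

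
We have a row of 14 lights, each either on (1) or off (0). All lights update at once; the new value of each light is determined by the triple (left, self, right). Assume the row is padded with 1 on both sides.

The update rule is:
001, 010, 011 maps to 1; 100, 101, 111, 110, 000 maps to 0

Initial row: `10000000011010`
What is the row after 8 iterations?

iteration 1: 00000000110010
iteration 2: 00000001100110
iteration 3: 00000011001100
iteration 4: 00000110011001
iteration 5: 00001100110011
iteration 6: 00011001100110
iteration 7: 00110011001100
iteration 8: 01100110011001

01100110011001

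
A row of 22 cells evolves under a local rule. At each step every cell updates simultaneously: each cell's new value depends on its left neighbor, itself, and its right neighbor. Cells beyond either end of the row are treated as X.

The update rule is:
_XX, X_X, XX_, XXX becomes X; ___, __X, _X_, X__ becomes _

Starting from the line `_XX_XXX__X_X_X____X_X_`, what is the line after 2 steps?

XXXXXXX___X_X______X_X
XXXXXXX____X________XX

XXXXXXX____X________XX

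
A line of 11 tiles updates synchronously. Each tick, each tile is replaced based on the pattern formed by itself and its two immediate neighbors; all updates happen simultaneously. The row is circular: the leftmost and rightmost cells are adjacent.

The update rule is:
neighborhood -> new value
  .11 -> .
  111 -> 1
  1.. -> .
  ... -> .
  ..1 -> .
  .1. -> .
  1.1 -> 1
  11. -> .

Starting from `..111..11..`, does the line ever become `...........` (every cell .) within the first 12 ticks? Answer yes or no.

...1.......
...........
all cells are . at tick 2

yes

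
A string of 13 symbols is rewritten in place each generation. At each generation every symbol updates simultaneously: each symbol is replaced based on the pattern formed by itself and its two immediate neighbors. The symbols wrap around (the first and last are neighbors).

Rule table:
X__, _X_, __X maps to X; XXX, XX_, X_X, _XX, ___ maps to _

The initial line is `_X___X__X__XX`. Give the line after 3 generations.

XX________XX_

generation 1: _XX_XXXXXXX__
generation 2: X__________X_
generation 3: XX________XX_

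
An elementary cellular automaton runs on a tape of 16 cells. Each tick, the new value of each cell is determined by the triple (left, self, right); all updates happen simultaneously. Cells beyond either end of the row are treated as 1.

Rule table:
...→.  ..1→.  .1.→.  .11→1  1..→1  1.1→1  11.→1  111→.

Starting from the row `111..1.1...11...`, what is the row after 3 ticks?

111.11..1.1.1111

..11..1.1..111..
1.111..1.1.1.11.
111.11..1.1.1111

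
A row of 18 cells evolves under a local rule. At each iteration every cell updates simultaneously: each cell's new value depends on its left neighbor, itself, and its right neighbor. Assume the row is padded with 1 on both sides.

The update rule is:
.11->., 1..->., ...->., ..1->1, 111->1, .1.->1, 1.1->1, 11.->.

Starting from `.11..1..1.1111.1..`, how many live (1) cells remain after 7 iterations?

1...11.111.11.11.1
...1..1.1.1..1..1.
..11.111111.11.111
.1..1.1111.1..1.11
11.111.11.11.111.1
1.1.1.1..1..1.1.1.
.111111.11.1111111
count of 1: 15

15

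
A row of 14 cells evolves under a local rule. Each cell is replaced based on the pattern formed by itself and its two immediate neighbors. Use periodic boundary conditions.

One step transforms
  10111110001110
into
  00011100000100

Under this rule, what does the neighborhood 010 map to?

At position 0 the neighborhood is 010; the next row has 0 there.

0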